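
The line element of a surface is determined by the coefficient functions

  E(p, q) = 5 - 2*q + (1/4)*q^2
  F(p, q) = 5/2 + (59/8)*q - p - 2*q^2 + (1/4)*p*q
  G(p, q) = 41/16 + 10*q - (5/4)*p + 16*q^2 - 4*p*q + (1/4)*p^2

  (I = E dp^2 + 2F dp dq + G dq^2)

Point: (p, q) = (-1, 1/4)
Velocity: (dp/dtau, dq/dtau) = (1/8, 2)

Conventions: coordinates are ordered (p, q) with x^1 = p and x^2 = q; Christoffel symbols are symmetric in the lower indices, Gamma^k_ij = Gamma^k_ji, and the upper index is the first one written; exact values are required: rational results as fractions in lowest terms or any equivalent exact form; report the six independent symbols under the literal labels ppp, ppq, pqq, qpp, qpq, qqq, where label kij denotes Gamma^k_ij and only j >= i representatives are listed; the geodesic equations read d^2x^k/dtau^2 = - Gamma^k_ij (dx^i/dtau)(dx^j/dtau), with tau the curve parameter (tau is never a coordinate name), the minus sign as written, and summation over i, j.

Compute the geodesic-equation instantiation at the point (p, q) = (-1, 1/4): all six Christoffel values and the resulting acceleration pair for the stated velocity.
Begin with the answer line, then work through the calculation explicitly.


Answer: Gamma_ppp = 0, Gamma_ppq = -60/773, Gamma_pqq = 480/773, Gamma_qpp = 0, Gamma_qpq = -88/773, Gamma_qqq = 704/773; accelerations (d^2p/dtau^2, d^2q/dtau^2) = (-1890/773, -2772/773)

E = 289/64, F = 165/32, G = 137/16 at the point
E_p = 0, E_q = -15/8, F_p = -15/16, F_q = 49/8, G_p = -11/4, G_q = 22
EG - F^2 = 773/64;  g^inv = (64/773) * [[137/16, -165/32], [-165/32, 289/64]]
first-kind symbols [ij,l] = (1/2)(d_i g_jl + d_j g_il - d_l g_ij): [pp,p] = E_p/2 = 0, [pp,q] = F_p - E_q/2 = 0, [pq,p] = E_q/2 = -15/16, [pq,q] = G_p/2 = -11/8, [qq,p] = F_q - G_p/2 = 15/2, [qq,q] = G_q/2 = 11
Gamma^p_ij = (G*[ij,p] - F*[ij,q])/(EG - F^2), Gamma^q_ij = (E*[ij,q] - F*[ij,p])/(EG - F^2)
Gamma_ppp = 0, Gamma_ppq = -60/773, Gamma_pqq = 480/773, Gamma_qpp = 0, Gamma_qpq = -88/773, Gamma_qqq = 704/773
d^2p/dtau^2 = -(Gamma_ppp*(1/8)^2 + 2*Gamma_ppq*(1/8)*(2) + Gamma_pqq*(2)^2) = -1890/773
d^2q/dtau^2 = -(Gamma_qpp*(1/8)^2 + 2*Gamma_qpq*(1/8)*(2) + Gamma_qqq*(2)^2) = -2772/773


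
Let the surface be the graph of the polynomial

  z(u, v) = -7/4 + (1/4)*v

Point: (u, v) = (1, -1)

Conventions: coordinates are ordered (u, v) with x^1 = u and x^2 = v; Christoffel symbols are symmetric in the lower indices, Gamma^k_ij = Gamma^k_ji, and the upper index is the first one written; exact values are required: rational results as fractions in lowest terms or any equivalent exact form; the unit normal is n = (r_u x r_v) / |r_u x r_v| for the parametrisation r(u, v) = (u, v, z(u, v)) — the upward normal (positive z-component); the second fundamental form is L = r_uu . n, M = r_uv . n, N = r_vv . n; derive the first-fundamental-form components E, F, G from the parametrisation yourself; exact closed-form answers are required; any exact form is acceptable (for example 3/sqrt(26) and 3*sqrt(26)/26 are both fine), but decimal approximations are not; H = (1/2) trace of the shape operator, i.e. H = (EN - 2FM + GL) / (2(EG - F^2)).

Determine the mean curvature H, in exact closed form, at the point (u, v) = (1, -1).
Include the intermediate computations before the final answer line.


z_u = 0, z_v = 1/4, z_uu = 0, z_uv = 0, z_vv = 0
E = 1, F = 0, G = 17/16; answer radicand W^2 = 17/16
unnormalised second-form numerators: l = 0, m = 0, n = 0; L = l/sqrt(17/16), and similarly M = m/sqrt(W^2), N = n/sqrt(W^2)
H = (E*n - 2*F*m + G*l) / (2*(EG - F^2)*sqrt(W^2)); E*n - 2*F*m + G*l = 0, EG - F^2 = 17/16, so H = (0)/sqrt(17/16)

Answer: H = 0


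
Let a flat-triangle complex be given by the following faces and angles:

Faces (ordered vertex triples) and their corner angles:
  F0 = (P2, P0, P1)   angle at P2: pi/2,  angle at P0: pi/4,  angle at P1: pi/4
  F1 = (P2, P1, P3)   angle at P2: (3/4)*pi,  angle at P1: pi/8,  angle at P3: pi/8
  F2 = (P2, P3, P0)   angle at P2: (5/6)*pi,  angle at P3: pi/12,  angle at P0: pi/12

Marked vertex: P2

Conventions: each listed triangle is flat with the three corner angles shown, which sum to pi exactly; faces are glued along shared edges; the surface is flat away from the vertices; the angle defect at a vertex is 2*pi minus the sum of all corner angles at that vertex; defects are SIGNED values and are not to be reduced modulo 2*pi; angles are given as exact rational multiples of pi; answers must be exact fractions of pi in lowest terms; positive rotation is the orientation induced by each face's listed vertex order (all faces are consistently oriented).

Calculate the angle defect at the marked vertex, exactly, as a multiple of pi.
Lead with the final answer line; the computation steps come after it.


Answer: defect(P2) = -pi/12

Sum of corner angles at P2: (25/12)*pi
defect = 2*pi - (25/12)*pi


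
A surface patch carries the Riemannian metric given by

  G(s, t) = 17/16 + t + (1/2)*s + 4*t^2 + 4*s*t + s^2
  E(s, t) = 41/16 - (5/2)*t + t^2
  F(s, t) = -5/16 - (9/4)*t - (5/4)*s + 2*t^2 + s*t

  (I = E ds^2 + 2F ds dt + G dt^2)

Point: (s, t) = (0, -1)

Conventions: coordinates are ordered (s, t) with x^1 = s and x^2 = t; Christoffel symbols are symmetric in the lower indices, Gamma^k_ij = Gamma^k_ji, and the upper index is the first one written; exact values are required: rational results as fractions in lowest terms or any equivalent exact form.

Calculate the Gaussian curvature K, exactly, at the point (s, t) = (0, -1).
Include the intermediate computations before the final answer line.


E = 97/16, F = 63/16, G = 65/16, EG - F^2 = 73/8 at the point
E_s = 0, E_t = -9/2, F_s = -9/4, F_t = -25/4, G_s = -7/2, G_t = -7
E_tt = 2, F_st = 1, G_ss = 2
Using the Brioschi determinant formula for K from the metric derivatives:
M1 = [[-E_tt/2 + F_st - G_ss/2, E_s/2, F_s - E_t/2], [F_t - G_s/2, E, F], [G_t/2, F, G]] = [[-1, 0, 0], [-9/2, 97/16, 63/16], [-7/2, 63/16, 65/16]]; det M1 = -73/8
M2 = [[0, E_t/2, G_s/2], [E_t/2, E, F], [G_s/2, F, G]] = [[0, -9/4, -7/4], [-9/4, 97/16, 63/16], [-7/4, 63/16, 65/16]]; det M2 = -65/8
det M1 - det M2 = -1; K = -1 / (73/8)^2 = -64/5329

Answer: K = -64/5329


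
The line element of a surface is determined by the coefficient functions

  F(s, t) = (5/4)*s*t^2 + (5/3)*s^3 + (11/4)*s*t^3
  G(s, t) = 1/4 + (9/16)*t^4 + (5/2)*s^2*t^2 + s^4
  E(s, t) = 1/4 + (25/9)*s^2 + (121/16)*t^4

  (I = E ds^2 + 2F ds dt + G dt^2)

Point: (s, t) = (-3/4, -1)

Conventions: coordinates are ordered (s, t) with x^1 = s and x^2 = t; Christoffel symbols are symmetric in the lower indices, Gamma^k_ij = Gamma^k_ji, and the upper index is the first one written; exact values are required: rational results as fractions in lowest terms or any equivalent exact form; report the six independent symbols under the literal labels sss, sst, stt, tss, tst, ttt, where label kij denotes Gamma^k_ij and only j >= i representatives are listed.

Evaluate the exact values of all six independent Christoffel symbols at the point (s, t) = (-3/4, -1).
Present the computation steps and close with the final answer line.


E = 75/8, F = 27/64, G = 649/256 at the point
E_s = -25/6, E_t = -121/4, F_s = 21/16, F_t = -69/16, G_s = -87/16, G_t = -81/16
EG - F^2 = 96621/4096;  g^inv = (4096/96621) * [[649/256, -27/64], [-27/64, 75/8]]
first-kind symbols [ij,l] = (1/2)(d_i g_jl + d_j g_il - d_l g_ij): [ss,s] = E_s/2 = -25/12, [ss,t] = F_s - E_t/2 = 263/16, [st,s] = E_t/2 = -121/8, [st,t] = G_s/2 = -87/32, [tt,s] = F_t - G_s/2 = -51/32, [tt,t] = G_t/2 = -81/32
Gamma^s_ij = (G*[ij,s] - F*[ij,t])/(EG - F^2), Gamma^t_ij = (E*[ij,t] - F*[ij,s])/(EG - F^2)

Answer: Gamma_sss = -150112/289863, Gamma_sst = -152360/96621, Gamma_stt = -8117/64414, Gamma_tss = 211600/32207, Gamma_tst = -26088/32207, Gamma_ttt = -31482/32207


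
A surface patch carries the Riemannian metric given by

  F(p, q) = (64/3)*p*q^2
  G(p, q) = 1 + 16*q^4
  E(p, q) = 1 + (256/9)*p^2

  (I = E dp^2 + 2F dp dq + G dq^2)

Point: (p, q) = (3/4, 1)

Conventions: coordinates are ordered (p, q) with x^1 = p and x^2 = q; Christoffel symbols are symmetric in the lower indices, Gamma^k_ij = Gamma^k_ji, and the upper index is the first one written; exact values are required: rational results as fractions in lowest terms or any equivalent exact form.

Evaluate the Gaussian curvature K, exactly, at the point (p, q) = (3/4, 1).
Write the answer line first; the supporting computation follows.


Answer: K = 128/3267

E = 17, F = 16, G = 17, EG - F^2 = 33 at the point
E_p = 128/3, E_q = 0, F_p = 64/3, F_q = 32, G_p = 0, G_q = 64
E_qq = 0, F_pq = 128/3, G_pp = 0
K follows from Brioschi's formula, (det M1 - det M2)/(EG - F^2)^2.
M1 = [[-E_qq/2 + F_pq - G_pp/2, E_p/2, F_p - E_q/2], [F_q - G_p/2, E, F], [G_q/2, F, G]] = [[128/3, 64/3, 64/3], [32, 17, 16], [32, 16, 17]]; det M1 = 128/3
M2 = [[0, E_q/2, G_p/2], [E_q/2, E, F], [G_p/2, F, G]] = [[0, 0, 0], [0, 17, 16], [0, 16, 17]]; det M2 = 0
det M1 - det M2 = 128/3; K = 128/3 / (33)^2 = 128/3267


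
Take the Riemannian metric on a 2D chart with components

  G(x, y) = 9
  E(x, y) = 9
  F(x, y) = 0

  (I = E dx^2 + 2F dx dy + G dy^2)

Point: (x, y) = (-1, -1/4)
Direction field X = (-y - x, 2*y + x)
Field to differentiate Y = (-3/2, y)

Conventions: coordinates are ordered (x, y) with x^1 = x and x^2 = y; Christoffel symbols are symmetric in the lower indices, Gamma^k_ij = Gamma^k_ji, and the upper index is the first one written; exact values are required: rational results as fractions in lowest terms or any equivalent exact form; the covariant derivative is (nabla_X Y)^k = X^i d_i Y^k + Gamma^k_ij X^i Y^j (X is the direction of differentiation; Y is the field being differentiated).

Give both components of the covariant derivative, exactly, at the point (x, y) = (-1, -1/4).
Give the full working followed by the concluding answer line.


E = 9, F = 0, G = 9 at the point
E_x = 0, E_y = 0, F_x = 0, F_y = 0, G_x = 0, G_y = 0
EG - F^2 = 81;  g^inv = (1/81) * [[9, 0], [0, 9]]
first-kind symbols [ij,l] = (1/2)(d_i g_jl + d_j g_il - d_l g_ij): [xx,x] = E_x/2 = 0, [xx,y] = F_x - E_y/2 = 0, [xy,x] = E_y/2 = 0, [xy,y] = G_x/2 = 0, [yy,x] = F_y - G_x/2 = 0, [yy,y] = G_y/2 = 0
Gamma^x_ij = (G*[ij,x] - F*[ij,y])/(EG - F^2), Gamma^y_ij = (E*[ij,y] - F*[ij,x])/(EG - F^2)
Gamma_xxx = 0, Gamma_xxy = 0, Gamma_xyy = 0, Gamma_yxx = 0, Gamma_yxy = 0, Gamma_yyy = 0
X = (5/4, -3/2), Y = (-3/2, -1/4) at the point

Answer: (nabla_X Y)^x = 0, (nabla_X Y)^y = -3/2


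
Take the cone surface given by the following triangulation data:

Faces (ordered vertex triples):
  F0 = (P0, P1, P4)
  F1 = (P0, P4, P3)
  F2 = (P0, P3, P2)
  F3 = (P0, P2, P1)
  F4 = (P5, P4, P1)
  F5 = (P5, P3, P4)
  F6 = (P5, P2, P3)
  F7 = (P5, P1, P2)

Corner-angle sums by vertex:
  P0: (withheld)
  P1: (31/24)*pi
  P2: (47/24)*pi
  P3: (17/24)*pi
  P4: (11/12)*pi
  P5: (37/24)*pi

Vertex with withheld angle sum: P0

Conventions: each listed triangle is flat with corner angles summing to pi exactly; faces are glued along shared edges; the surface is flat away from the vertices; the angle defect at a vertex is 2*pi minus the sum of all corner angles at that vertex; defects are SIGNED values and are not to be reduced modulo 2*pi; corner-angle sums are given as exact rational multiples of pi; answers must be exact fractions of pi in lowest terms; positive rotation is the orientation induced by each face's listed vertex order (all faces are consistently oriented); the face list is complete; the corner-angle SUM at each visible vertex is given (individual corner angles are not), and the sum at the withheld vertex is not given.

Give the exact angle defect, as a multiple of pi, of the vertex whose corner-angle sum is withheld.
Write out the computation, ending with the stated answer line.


V = 6, E = 12, F = 8; chi = V - E + F = 2
Gauss-Bonnet: total defect = 2*pi*chi = 4*pi; visible defects sum to (43/12)*pi

Answer: defect(P0) = (5/12)*pi


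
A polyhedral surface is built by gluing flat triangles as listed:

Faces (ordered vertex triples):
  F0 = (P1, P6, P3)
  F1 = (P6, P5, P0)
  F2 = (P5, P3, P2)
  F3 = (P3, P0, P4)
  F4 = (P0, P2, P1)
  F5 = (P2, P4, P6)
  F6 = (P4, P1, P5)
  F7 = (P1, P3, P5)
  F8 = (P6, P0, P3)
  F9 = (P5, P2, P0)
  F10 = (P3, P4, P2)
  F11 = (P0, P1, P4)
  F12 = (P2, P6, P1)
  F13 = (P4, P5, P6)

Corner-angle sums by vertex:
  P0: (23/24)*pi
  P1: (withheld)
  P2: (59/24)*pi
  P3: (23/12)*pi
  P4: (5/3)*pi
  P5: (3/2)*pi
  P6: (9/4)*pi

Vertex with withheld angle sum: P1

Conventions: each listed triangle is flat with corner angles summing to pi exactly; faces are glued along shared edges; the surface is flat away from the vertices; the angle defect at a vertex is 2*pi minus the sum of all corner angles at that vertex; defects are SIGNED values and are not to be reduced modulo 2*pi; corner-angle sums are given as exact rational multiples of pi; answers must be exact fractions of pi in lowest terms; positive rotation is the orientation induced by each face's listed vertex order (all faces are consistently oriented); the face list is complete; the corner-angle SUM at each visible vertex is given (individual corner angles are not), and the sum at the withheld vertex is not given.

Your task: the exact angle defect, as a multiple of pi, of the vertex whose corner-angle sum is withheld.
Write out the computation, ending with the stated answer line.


V = 7, E = 21, F = 14; chi = V - E + F = 0
Gauss-Bonnet: total defect = 2*pi*chi = 0; visible defects sum to (5/4)*pi

Answer: defect(P1) = (-5/4)*pi


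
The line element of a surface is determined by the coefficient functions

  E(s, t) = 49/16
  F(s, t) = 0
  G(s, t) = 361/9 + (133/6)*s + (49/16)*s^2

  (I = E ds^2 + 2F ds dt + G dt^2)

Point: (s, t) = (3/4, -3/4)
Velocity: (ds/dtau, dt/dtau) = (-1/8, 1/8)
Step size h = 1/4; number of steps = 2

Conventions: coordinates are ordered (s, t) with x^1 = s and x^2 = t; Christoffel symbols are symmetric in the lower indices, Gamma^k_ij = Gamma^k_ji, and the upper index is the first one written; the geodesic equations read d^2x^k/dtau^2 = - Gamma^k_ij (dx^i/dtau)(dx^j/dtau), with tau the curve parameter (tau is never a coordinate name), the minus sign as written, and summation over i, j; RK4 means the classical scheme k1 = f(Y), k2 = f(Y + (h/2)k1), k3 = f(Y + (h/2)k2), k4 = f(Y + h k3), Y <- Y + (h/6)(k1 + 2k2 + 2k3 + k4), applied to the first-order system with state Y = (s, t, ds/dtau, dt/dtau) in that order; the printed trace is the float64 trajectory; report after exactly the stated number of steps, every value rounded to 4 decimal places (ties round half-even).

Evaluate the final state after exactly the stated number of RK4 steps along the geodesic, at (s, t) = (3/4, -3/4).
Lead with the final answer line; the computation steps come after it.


Answer: s = 0.6961, t = -0.6867, ds/dtau = -0.0902, dt/dtau = 0.1281

f(Y) = (ds/dtau, dt/dtau, -Gamma^s_ij Y'^i Y'^j, -Gamma^t_ij Y'^i Y'^j) with the Gammas evaluated at the stage position; h = 0.250000; intermediate values shown to 6 dp
step 0: s = 0.7500, t = -0.7500, ds/dtau = -0.1250, dt/dtau = 0.1250
step 1:
  k1: at (s, t) = (0.750000, -0.750000), (ds/dtau, dt/dtau) = (-0.125000, 0.125000); Gamma_sss = 0.000000, Gamma_sst = 0.000000, Gamma_stt = -4.369048, Gamma_tss = 0.000000, Gamma_tst = 0.228883, Gamma_ttt = 0.000000; k1 = (-0.125000, 0.125000, 0.068266, 0.007153)
  k2: at (s, t) = (0.734375, -0.734375), (ds/dtau, dt/dtau) = (-0.116467, 0.125894); Gamma_sss = 0.000000, Gamma_sst = 0.000000, Gamma_stt = -4.353423, Gamma_tss = 0.000000, Gamma_tst = 0.229704, Gamma_ttt = 0.000000; k2 = (-0.116467, 0.125894, 0.068999, 0.006736)
  k3: at (s, t) = (0.735442, -0.734263), (ds/dtau, dt/dtau) = (-0.116375, 0.125842); Gamma_sss = 0.000000, Gamma_sst = 0.000000, Gamma_stt = -4.354489, Gamma_tss = 0.000000, Gamma_tst = 0.229648, Gamma_ttt = 0.000000; k3 = (-0.116375, 0.125842, 0.068959, 0.006726)
  k4: at (s, t) = (0.720906, -0.718539), (ds/dtau, dt/dtau) = (-0.107760, 0.126682); Gamma_sss = 0.000000, Gamma_sst = 0.000000, Gamma_stt = -4.339954, Gamma_tss = 0.000000, Gamma_tst = 0.230417, Gamma_ttt = 0.000000; k4 = (-0.107760, 0.126682, 0.069649, 0.006291)
  Y <- Y + (h/6)(k1 + 2k2 + 2k3 + k4): s = 0.7209, t = -0.7185, ds/dtau = -0.1078, dt/dtau = 0.1267
step 2:
  k1: at (s, t) = (0.720898, -0.718535), (ds/dtau, dt/dtau) = (-0.107757, 0.126682); Gamma_sss = 0.000000, Gamma_sst = 0.000000, Gamma_stt = -4.339946, Gamma_tss = 0.000000, Gamma_tst = 0.230418, Gamma_ttt = 0.000000; k1 = (-0.107757, 0.126682, 0.069649, 0.006291)
  k2: at (s, t) = (0.707429, -0.702700), (ds/dtau, dt/dtau) = (-0.099051, 0.127468); Gamma_sss = 0.000000, Gamma_sst = 0.000000, Gamma_stt = -4.326476, Gamma_tss = 0.000000, Gamma_tst = 0.231135, Gamma_ttt = 0.000000; k2 = (-0.099051, 0.127468, 0.070297, 0.005837)
  k3: at (s, t) = (0.708517, -0.702602), (ds/dtau, dt/dtau) = (-0.098970, 0.127412); Gamma_sss = 0.000000, Gamma_sst = 0.000000, Gamma_stt = -4.327564, Gamma_tss = 0.000000, Gamma_tst = 0.231077, Gamma_ttt = 0.000000; k3 = (-0.098970, 0.127412, 0.070252, 0.005828)
  k4: at (s, t) = (0.696156, -0.686682), (ds/dtau, dt/dtau) = (-0.090194, 0.128139); Gamma_sss = 0.000000, Gamma_sst = 0.000000, Gamma_stt = -4.315203, Gamma_tss = 0.000000, Gamma_tst = 0.231739, Gamma_ttt = 0.000000; k4 = (-0.090194, 0.128139, 0.070854, 0.005357)
  Y <- Y + (h/6)(k1 + 2k2 + 2k3 + k4): s = 0.6961, t = -0.6867, ds/dtau = -0.0902, dt/dtau = 0.1281


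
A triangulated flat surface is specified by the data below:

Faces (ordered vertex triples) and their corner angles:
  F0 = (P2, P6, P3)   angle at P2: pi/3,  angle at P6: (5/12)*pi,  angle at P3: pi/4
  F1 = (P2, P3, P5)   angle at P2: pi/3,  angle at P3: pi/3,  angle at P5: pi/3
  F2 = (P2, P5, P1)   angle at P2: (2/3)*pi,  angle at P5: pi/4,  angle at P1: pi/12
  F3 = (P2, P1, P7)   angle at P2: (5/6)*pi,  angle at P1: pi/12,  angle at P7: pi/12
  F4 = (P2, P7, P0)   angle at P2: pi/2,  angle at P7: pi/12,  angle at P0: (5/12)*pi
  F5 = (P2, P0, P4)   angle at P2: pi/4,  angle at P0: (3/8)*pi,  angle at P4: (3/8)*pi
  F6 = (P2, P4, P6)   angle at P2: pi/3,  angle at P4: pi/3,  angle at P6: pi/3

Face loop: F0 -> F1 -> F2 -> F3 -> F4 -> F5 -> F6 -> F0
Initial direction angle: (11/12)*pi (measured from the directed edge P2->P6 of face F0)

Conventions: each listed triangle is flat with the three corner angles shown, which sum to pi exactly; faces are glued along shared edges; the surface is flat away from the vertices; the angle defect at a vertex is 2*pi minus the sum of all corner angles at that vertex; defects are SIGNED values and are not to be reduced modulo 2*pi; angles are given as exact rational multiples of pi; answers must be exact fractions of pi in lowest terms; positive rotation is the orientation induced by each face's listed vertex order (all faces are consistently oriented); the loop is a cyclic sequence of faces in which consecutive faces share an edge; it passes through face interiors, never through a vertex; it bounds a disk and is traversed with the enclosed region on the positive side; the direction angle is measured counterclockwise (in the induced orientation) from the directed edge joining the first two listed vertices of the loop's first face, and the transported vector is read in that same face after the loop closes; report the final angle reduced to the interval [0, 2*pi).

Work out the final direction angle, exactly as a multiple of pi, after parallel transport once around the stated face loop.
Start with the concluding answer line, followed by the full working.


Answer: final direction angle = (5/3)*pi

enclosed vertex P2: corner angles sum to (13/4)*pi, defect = 2*pi - (13/4)*pi = (-5/4)*pi
holonomy = initial angle + sum of enclosed defects (mod 2*pi), positive in the induced orientation
final angle = (11/12)*pi - (5/4)*pi = (5/3)*pi (mod 2*pi)


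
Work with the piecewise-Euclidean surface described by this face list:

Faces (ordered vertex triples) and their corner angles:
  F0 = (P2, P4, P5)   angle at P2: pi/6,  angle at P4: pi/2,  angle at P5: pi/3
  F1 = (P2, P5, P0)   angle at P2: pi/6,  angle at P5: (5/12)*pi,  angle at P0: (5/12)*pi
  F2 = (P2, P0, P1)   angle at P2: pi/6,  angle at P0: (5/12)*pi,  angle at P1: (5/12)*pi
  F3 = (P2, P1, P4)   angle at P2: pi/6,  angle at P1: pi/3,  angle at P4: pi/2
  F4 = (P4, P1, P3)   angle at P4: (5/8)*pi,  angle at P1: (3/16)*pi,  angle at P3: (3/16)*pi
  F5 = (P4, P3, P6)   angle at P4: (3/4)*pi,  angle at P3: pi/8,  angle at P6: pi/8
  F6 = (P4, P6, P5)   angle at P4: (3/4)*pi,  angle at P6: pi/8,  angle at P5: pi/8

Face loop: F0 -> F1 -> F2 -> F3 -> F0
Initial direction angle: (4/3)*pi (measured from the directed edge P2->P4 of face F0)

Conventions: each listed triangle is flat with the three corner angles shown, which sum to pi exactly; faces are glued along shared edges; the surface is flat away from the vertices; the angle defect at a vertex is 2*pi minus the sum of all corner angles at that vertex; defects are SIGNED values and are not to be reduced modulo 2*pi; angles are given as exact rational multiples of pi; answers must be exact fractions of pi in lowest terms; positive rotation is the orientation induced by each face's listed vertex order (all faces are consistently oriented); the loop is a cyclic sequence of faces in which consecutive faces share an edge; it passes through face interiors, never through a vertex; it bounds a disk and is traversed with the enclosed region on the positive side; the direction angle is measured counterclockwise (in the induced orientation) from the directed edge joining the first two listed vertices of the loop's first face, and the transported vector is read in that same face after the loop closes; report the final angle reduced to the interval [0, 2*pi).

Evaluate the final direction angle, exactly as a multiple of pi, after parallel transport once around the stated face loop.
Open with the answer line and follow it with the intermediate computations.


Answer: final direction angle = (2/3)*pi

enclosed vertex P2: corner angles sum to (2/3)*pi, defect = 2*pi - (2/3)*pi = (4/3)*pi
by Gauss-Bonnet the loop rotates the vector by the enclosed defect sum (positive orientation, mod 2*pi)
final angle = (4/3)*pi + (4/3)*pi = (2/3)*pi (mod 2*pi)


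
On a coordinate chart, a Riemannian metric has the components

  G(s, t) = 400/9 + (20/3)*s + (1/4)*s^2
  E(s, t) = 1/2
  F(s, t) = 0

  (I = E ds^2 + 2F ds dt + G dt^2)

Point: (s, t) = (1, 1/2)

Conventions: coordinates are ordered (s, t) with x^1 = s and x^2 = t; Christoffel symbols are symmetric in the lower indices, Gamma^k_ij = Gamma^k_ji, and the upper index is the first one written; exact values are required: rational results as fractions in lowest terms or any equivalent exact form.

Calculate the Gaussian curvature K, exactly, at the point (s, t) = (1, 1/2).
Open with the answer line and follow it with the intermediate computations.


Answer: K = 0

E = 1/2, F = 0, G = 1849/36, EG - F^2 = 1849/72 at the point
E_s = 0, E_t = 0, F_s = 0, F_t = 0, G_s = 43/6, G_t = 0
E_tt = 0, F_st = 0, G_ss = 1/2
Brioschi: K = (det M1 - det M2) / (EG - F^2)^2 with the standard first/second-derivative matrices M1, M2.
M1 = [[-E_tt/2 + F_st - G_ss/2, E_s/2, F_s - E_t/2], [F_t - G_s/2, E, F], [G_t/2, F, G]] = [[-1/4, 0, 0], [-43/12, 1/2, 0], [0, 0, 1849/36]]; det M1 = -1849/288
M2 = [[0, E_t/2, G_s/2], [E_t/2, E, F], [G_s/2, F, G]] = [[0, 0, 43/12], [0, 1/2, 0], [43/12, 0, 1849/36]]; det M2 = -1849/288
det M1 - det M2 = 0; K = 0 / (1849/72)^2 = 0


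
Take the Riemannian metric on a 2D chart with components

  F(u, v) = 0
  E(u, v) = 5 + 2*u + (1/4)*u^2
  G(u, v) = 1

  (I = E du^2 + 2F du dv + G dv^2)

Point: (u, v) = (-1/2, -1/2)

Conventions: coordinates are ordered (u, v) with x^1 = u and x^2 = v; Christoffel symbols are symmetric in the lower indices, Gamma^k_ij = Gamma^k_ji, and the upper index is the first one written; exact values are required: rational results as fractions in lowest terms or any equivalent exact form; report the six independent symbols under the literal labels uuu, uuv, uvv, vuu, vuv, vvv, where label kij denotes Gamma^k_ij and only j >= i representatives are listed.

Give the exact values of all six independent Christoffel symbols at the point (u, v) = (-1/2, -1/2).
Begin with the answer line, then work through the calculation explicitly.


Answer: Gamma_uuu = 14/65, Gamma_uuv = 0, Gamma_uvv = 0, Gamma_vuu = 0, Gamma_vuv = 0, Gamma_vvv = 0

E = 65/16, F = 0, G = 1 at the point
E_u = 7/4, E_v = 0, F_u = 0, F_v = 0, G_u = 0, G_v = 0
EG - F^2 = 65/16;  g^inv = (16/65) * [[1, 0], [0, 65/16]]
first-kind symbols [ij,l] = (1/2)(d_i g_jl + d_j g_il - d_l g_ij): [uu,u] = E_u/2 = 7/8, [uu,v] = F_u - E_v/2 = 0, [uv,u] = E_v/2 = 0, [uv,v] = G_u/2 = 0, [vv,u] = F_v - G_u/2 = 0, [vv,v] = G_v/2 = 0
Gamma^u_ij = (G*[ij,u] - F*[ij,v])/(EG - F^2), Gamma^v_ij = (E*[ij,v] - F*[ij,u])/(EG - F^2)


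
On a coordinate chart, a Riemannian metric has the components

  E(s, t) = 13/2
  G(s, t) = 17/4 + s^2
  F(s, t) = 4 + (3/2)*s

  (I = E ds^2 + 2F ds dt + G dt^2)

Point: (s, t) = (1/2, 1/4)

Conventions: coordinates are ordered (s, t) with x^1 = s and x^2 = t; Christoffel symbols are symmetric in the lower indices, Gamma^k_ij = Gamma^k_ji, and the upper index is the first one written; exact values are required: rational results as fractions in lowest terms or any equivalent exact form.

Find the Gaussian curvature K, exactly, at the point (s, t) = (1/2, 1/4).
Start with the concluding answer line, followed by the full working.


Answer: K = -2208/11449

E = 13/2, F = 19/4, G = 9/2, EG - F^2 = 107/16 at the point
E_s = 0, E_t = 0, F_s = 3/2, F_t = 0, G_s = 1, G_t = 0
E_tt = 0, F_st = 0, G_ss = 2
K follows from Brioschi's formula, (det M1 - det M2)/(EG - F^2)^2.
M1 = [[-E_tt/2 + F_st - G_ss/2, E_s/2, F_s - E_t/2], [F_t - G_s/2, E, F], [G_t/2, F, G]] = [[-1, 0, 3/2], [-1/2, 13/2, 19/4], [0, 19/4, 9/2]]; det M1 = -41/4
M2 = [[0, E_t/2, G_s/2], [E_t/2, E, F], [G_s/2, F, G]] = [[0, 0, 1/2], [0, 13/2, 19/4], [1/2, 19/4, 9/2]]; det M2 = -13/8
det M1 - det M2 = -69/8; K = -69/8 / (107/16)^2 = -2208/11449


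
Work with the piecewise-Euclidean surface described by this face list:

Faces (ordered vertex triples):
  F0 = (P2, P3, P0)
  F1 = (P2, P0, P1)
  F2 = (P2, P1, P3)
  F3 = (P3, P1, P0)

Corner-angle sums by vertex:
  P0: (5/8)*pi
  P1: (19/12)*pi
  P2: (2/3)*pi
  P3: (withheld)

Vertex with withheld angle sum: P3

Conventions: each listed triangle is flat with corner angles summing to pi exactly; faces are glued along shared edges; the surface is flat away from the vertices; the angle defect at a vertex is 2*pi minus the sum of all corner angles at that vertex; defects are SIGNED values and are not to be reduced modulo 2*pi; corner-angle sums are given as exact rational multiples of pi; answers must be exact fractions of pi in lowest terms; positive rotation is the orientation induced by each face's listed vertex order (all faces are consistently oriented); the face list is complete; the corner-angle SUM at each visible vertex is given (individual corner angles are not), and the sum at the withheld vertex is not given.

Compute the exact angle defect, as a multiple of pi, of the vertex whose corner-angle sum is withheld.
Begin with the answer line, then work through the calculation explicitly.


Answer: defect(P3) = (7/8)*pi

V = 4, E = 6, F = 4; chi = V - E + F = 2
Gauss-Bonnet: total defect = 2*pi*chi = 4*pi; visible defects sum to (25/8)*pi


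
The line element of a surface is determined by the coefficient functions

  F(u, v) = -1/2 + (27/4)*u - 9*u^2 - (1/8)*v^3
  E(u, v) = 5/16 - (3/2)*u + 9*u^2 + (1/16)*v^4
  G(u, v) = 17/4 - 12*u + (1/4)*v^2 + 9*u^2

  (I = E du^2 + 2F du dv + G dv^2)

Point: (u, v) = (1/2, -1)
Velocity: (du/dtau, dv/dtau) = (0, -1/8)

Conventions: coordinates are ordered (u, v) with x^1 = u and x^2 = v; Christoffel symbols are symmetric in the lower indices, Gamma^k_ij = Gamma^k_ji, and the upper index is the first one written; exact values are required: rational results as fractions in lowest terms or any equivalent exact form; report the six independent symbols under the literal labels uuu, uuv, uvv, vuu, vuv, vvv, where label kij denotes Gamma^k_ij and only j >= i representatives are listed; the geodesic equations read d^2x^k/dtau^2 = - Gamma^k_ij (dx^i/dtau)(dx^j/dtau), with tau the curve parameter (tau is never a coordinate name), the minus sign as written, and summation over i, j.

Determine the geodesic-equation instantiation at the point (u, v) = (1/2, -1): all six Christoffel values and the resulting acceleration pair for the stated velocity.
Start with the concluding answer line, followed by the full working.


Answer: Gamma_uuu = 47/9, Gamma_uuv = 11/9, Gamma_uvv = 11/9, Gamma_vuu = -145/18, Gamma_vuv = -29/9, Gamma_vvv = -14/9; accelerations (d^2u/dtau^2, d^2v/dtau^2) = (-11/576, 7/288)

E = 15/8, F = 3/4, G = 3/4 at the point
E_u = 15/2, E_v = -1/4, F_u = -9/4, F_v = -3/8, G_u = -3, G_v = -1/2
EG - F^2 = 27/32;  g^inv = (32/27) * [[3/4, -3/4], [-3/4, 15/8]]
first-kind symbols [ij,l] = (1/2)(d_i g_jl + d_j g_il - d_l g_ij): [uu,u] = E_u/2 = 15/4, [uu,v] = F_u - E_v/2 = -17/8, [uv,u] = E_v/2 = -1/8, [uv,v] = G_u/2 = -3/2, [vv,u] = F_v - G_u/2 = 9/8, [vv,v] = G_v/2 = -1/4
Gamma^u_ij = (G*[ij,u] - F*[ij,v])/(EG - F^2), Gamma^v_ij = (E*[ij,v] - F*[ij,u])/(EG - F^2)
Gamma_uuu = 47/9, Gamma_uuv = 11/9, Gamma_uvv = 11/9, Gamma_vuu = -145/18, Gamma_vuv = -29/9, Gamma_vvv = -14/9
d^2u/dtau^2 = -(Gamma_uuu*(0)^2 + 2*Gamma_uuv*(0)*(-1/8) + Gamma_uvv*(-1/8)^2) = -11/576
d^2v/dtau^2 = -(Gamma_vuu*(0)^2 + 2*Gamma_vuv*(0)*(-1/8) + Gamma_vvv*(-1/8)^2) = 7/288


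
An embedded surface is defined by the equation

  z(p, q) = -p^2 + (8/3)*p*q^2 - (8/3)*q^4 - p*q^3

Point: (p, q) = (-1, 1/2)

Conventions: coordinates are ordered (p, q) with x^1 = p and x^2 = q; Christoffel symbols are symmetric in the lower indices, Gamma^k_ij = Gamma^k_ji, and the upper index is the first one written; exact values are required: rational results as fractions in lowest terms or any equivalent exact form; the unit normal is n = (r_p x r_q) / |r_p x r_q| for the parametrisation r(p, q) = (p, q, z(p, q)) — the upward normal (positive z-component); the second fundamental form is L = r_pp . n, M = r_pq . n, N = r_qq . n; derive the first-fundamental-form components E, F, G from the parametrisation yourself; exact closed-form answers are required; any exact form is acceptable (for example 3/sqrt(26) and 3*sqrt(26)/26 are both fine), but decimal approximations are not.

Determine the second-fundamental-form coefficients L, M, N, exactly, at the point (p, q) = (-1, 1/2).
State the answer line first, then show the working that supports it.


Answer: L = -48*sqrt(10381)/10381, M = 46*sqrt(10381)/10381, N = -248*sqrt(10381)/10381

z_p = 61/24, z_q = -13/4, z_pp = -2, z_pq = 23/12, z_qq = -31/3
E = 4297/576, F = -793/96, G = 185/16; answer radicand W^2 = 10381/576
unnormalised second-form numerators: l = -2, m = 23/12, n = -31/3; L = l/sqrt(10381/576), and similarly M = m/sqrt(W^2), N = n/sqrt(W^2)


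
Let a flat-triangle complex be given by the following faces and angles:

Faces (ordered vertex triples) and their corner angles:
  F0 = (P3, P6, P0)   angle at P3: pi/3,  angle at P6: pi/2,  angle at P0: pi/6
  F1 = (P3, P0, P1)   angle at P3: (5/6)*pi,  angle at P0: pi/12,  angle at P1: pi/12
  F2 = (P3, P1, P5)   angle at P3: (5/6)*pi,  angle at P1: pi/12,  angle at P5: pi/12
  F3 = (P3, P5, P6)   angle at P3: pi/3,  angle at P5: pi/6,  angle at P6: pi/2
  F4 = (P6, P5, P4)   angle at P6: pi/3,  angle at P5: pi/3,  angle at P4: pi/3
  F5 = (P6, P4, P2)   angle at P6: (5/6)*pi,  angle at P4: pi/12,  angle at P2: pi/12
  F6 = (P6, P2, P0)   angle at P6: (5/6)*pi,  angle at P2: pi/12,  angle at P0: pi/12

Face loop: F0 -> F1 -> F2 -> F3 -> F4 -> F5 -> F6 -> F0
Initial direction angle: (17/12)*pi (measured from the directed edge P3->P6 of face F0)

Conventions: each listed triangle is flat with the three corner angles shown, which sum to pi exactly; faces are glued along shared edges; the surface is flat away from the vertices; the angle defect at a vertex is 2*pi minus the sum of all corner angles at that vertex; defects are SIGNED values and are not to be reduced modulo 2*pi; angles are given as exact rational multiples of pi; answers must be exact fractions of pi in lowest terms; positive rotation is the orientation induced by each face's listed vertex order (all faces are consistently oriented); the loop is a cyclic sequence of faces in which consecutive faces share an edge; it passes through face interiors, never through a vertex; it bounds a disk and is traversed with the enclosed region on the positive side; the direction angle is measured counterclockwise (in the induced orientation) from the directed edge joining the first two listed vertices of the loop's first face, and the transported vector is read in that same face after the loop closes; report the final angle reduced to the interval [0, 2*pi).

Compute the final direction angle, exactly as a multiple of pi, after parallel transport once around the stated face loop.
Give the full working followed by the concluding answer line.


enclosed vertex P3: corner angles sum to (7/3)*pi, defect = 2*pi - (7/3)*pi = -pi/3
enclosed vertex P6: corner angles sum to 3*pi, defect = 2*pi - 3*pi = -pi
holonomy = initial angle + sum of enclosed defects (mod 2*pi), positive in the induced orientation
final angle = (17/12)*pi - (4/3)*pi = pi/12 (mod 2*pi)

Answer: final direction angle = pi/12


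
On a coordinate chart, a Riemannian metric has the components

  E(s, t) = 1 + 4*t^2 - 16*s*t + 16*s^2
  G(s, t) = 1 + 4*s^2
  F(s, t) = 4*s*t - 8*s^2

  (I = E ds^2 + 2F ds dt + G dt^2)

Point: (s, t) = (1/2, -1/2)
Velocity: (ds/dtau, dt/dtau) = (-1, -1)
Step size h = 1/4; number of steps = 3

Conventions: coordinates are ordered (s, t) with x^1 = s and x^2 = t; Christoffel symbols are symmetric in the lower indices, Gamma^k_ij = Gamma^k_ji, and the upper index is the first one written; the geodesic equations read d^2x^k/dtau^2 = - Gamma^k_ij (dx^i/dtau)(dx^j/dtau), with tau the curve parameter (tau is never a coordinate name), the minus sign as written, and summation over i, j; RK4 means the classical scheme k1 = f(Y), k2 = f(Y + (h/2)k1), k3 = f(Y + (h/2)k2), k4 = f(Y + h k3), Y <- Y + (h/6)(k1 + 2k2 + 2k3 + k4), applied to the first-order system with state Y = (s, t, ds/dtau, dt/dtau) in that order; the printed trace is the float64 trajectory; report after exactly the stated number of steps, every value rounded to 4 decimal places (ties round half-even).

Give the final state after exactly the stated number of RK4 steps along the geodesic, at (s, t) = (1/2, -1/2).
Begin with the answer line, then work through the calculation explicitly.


Answer: s = -0.2500, t = -1.2500, ds/dtau = -1.0000, dt/dtau = -1.0000

f(Y) = (ds/dtau, dt/dtau, -Gamma^s_ij Y'^i Y'^j, -Gamma^t_ij Y'^i Y'^j) with the Gammas evaluated at the stage position; h = 0.250000; intermediate values shown to 6 dp
step 0: s = 0.5000, t = -0.5000, ds/dtau = -1.0000, dt/dtau = -1.0000
step 1:
  k1: at (s, t) = (0.500000, -0.500000), (ds/dtau, dt/dtau) = (-1.000000, -1.000000); Gamma_sss = 1.090909, Gamma_sst = -0.545455, Gamma_stt = 0.000000, Gamma_tss = -0.363636, Gamma_tst = 0.181818, Gamma_ttt = 0.000000; k1 = (-1.000000, -1.000000, 0.000000, 0.000000)
  k2: at (s, t) = (0.375000, -0.625000), (ds/dtau, dt/dtau) = (-1.000000, -1.000000); Gamma_sss = 1.205479, Gamma_sst = -0.602740, Gamma_stt = 0.000000, Gamma_tss = -0.328767, Gamma_tst = 0.164384, Gamma_ttt = 0.000000; k2 = (-1.000000, -1.000000, 0.000000, 0.000000)
  k3: at (s, t) = (0.375000, -0.625000), (ds/dtau, dt/dtau) = (-1.000000, -1.000000); Gamma_sss = 1.205479, Gamma_sst = -0.602740, Gamma_stt = 0.000000, Gamma_tss = -0.328767, Gamma_tst = 0.164384, Gamma_ttt = 0.000000; k3 = (-1.000000, -1.000000, 0.000000, 0.000000)
  k4: at (s, t) = (0.250000, -0.750000), (ds/dtau, dt/dtau) = (-1.000000, -1.000000); Gamma_sss = 1.333333, Gamma_sst = -0.666667, Gamma_stt = 0.000000, Gamma_tss = -0.266667, Gamma_tst = 0.133333, Gamma_ttt = 0.000000; k4 = (-1.000000, -1.000000, 0.000000, 0.000000)
  Y <- Y + (h/6)(k1 + 2k2 + 2k3 + k4): s = 0.2500, t = -0.7500, ds/dtau = -1.0000, dt/dtau = -1.0000
step 2:
  k1: at (s, t) = (0.250000, -0.750000), (ds/dtau, dt/dtau) = (-1.000000, -1.000000); Gamma_sss = 1.333333, Gamma_sst = -0.666667, Gamma_stt = 0.000000, Gamma_tss = -0.266667, Gamma_tst = 0.133333, Gamma_ttt = 0.000000; k1 = (-1.000000, -1.000000, 0.000000, 0.000000)
  k2: at (s, t) = (0.125000, -0.875000), (ds/dtau, dt/dtau) = (-1.000000, -1.000000); Gamma_sss = 1.469388, Gamma_sst = -0.734694, Gamma_stt = 0.000000, Gamma_tss = -0.163265, Gamma_tst = 0.081633, Gamma_ttt = 0.000000; k2 = (-1.000000, -1.000000, 0.000000, 0.000000)
  k3: at (s, t) = (0.125000, -0.875000), (ds/dtau, dt/dtau) = (-1.000000, -1.000000); Gamma_sss = 1.469388, Gamma_sst = -0.734694, Gamma_stt = 0.000000, Gamma_tss = -0.163265, Gamma_tst = 0.081633, Gamma_ttt = 0.000000; k3 = (-1.000000, -1.000000, 0.000000, 0.000000)
  k4: at (s, t) = (0.000000, -1.000000), (ds/dtau, dt/dtau) = (-1.000000, -1.000000); Gamma_sss = 1.600000, Gamma_sst = -0.800000, Gamma_stt = 0.000000, Gamma_tss = 0.000000, Gamma_tst = 0.000000, Gamma_ttt = 0.000000; k4 = (-1.000000, -1.000000, 0.000000, 0.000000)
  Y <- Y + (h/6)(k1 + 2k2 + 2k3 + k4): s = 0.0000, t = -1.0000, ds/dtau = -1.0000, dt/dtau = -1.0000
step 3:
  k1: at (s, t) = (0.000000, -1.000000), (ds/dtau, dt/dtau) = (-1.000000, -1.000000); Gamma_sss = 1.600000, Gamma_sst = -0.800000, Gamma_stt = 0.000000, Gamma_tss = 0.000000, Gamma_tst = 0.000000, Gamma_ttt = 0.000000; k1 = (-1.000000, -1.000000, 0.000000, 0.000000)
  k2: at (s, t) = (-0.125000, -1.125000), (ds/dtau, dt/dtau) = (-1.000000, -1.000000); Gamma_sss = 1.696970, Gamma_sst = -0.848485, Gamma_stt = 0.000000, Gamma_tss = 0.242424, Gamma_tst = -0.121212, Gamma_ttt = 0.000000; k2 = (-1.000000, -1.000000, 0.000000, 0.000000)
  k3: at (s, t) = (-0.125000, -1.125000), (ds/dtau, dt/dtau) = (-1.000000, -1.000000); Gamma_sss = 1.696970, Gamma_sst = -0.848485, Gamma_stt = 0.000000, Gamma_tss = 0.242424, Gamma_tst = -0.121212, Gamma_ttt = 0.000000; k3 = (-1.000000, -1.000000, 0.000000, 0.000000)
  k4: at (s, t) = (-0.250000, -1.250000), (ds/dtau, dt/dtau) = (-1.000000, -1.000000); Gamma_sss = 1.714286, Gamma_sst = -0.857143, Gamma_stt = 0.000000, Gamma_tss = 0.571429, Gamma_tst = -0.285714, Gamma_ttt = 0.000000; k4 = (-1.000000, -1.000000, 0.000000, 0.000000)
  Y <- Y + (h/6)(k1 + 2k2 + 2k3 + k4): s = -0.2500, t = -1.2500, ds/dtau = -1.0000, dt/dtau = -1.0000


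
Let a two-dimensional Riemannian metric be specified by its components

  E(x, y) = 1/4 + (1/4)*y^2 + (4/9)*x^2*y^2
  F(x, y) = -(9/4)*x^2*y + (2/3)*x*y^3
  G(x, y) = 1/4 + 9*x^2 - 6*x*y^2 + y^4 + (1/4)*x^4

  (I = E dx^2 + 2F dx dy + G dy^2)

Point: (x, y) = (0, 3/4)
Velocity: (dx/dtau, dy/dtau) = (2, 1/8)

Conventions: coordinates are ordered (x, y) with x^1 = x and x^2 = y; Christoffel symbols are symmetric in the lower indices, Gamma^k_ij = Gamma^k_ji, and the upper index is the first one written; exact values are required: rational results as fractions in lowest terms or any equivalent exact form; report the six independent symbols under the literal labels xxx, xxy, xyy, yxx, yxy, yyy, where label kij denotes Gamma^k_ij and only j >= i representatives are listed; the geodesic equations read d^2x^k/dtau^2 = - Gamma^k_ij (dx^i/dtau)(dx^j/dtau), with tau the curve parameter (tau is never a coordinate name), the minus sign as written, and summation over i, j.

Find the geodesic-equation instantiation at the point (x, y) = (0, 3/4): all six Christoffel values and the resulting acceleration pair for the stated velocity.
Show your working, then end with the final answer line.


E = 25/64, F = 0, G = 145/256 at the point
E_x = 0, E_y = 3/8, F_x = 9/32, F_y = 0, G_x = -27/8, G_y = 27/16
EG - F^2 = 3625/16384;  g^inv = (16384/3625) * [[145/256, 0], [0, 25/64]]
first-kind symbols [ij,l] = (1/2)(d_i g_jl + d_j g_il - d_l g_ij): [xx,x] = E_x/2 = 0, [xx,y] = F_x - E_y/2 = 3/32, [xy,x] = E_y/2 = 3/16, [xy,y] = G_x/2 = -27/16, [yy,x] = F_y - G_x/2 = 27/16, [yy,y] = G_y/2 = 27/32
Gamma^x_ij = (G*[ij,x] - F*[ij,y])/(EG - F^2), Gamma^y_ij = (E*[ij,y] - F*[ij,x])/(EG - F^2)
Gamma_xxx = 0, Gamma_xxy = 12/25, Gamma_xyy = 108/25, Gamma_yxx = 24/145, Gamma_yxy = -432/145, Gamma_yyy = 216/145
d^2x/dtau^2 = -(Gamma_xxx*(2)^2 + 2*Gamma_xxy*(2)*(1/8) + Gamma_xyy*(1/8)^2) = -123/400
d^2y/dtau^2 = -(Gamma_yxx*(2)^2 + 2*Gamma_yxy*(2)*(1/8) + Gamma_yyy*(1/8)^2) = 933/1160

Answer: Gamma_xxx = 0, Gamma_xxy = 12/25, Gamma_xyy = 108/25, Gamma_yxx = 24/145, Gamma_yxy = -432/145, Gamma_yyy = 216/145; accelerations (d^2x/dtau^2, d^2y/dtau^2) = (-123/400, 933/1160)
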